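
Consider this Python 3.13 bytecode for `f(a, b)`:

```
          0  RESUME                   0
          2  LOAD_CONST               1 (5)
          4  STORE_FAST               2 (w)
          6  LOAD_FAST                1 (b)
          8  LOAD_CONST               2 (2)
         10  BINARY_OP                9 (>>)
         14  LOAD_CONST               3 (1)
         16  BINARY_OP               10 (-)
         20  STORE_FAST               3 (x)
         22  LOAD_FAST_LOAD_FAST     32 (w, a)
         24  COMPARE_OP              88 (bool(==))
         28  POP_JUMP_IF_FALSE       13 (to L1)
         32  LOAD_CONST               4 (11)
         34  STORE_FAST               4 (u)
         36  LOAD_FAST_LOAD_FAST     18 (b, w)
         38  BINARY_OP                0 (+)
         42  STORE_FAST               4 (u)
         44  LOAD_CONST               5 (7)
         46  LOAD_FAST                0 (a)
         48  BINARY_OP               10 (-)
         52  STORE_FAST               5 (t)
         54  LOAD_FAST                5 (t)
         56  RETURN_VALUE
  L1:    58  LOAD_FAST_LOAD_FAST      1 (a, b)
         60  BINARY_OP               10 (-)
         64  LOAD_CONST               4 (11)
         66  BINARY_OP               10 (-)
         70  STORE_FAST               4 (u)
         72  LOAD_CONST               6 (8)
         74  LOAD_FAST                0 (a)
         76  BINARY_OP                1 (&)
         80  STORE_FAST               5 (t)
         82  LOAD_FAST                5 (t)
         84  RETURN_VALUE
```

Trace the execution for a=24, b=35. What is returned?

LOAD_CONST → push 5. Stack: [5]
STORE_FAST w → w=5. Stack: []
LOAD_FAST b → push 35. Stack: [35]
LOAD_CONST → push 2. Stack: [35, 2]
BINARY_OP >> → 35 >> 2 = 8. Stack: [8]
LOAD_CONST → push 1. Stack: [8, 1]
BINARY_OP - → 8 - 1 = 7. Stack: [7]
STORE_FAST x → x=7. Stack: []
LOAD_FAST_LOAD_FAST w,a → push 5,24. Stack: [5, 24]
COMPARE_OP bool(==) → 5 vs 24 = False. Stack: [False]
POP_JUMP_IF_FALSE → pop False; jump. Stack: []
LOAD_FAST_LOAD_FAST a,b → push 24,35. Stack: [24, 35]
BINARY_OP - → 24 - 35 = -11. Stack: [-11]
LOAD_CONST → push 11. Stack: [-11, 11]
BINARY_OP - → -11 - 11 = -22. Stack: [-22]
STORE_FAST u → u=-22. Stack: []
LOAD_CONST → push 8. Stack: [8]
LOAD_FAST a → push 24. Stack: [8, 24]
BINARY_OP & → 8 & 24 = 8. Stack: [8]
STORE_FAST t → t=8. Stack: []
LOAD_FAST t → push 8. Stack: [8]
RETURN_VALUE → return 8.

8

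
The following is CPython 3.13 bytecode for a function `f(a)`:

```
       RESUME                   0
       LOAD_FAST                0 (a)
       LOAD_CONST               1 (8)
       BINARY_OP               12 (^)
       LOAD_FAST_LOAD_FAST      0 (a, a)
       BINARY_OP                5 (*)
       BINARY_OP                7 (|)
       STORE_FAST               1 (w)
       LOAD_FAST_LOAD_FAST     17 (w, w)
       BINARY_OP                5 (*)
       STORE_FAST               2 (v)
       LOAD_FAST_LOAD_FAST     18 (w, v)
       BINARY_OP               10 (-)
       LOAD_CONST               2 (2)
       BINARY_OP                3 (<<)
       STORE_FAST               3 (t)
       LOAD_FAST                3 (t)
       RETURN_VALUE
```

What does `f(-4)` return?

LOAD_FAST a → push -4. Stack: [-4]
LOAD_CONST → push 8. Stack: [-4, 8]
BINARY_OP ^ → -4 ^ 8 = -12. Stack: [-12]
LOAD_FAST_LOAD_FAST a,a → push -4,-4. Stack: [-12, -4, -4]
BINARY_OP * → -4 * -4 = 16. Stack: [-12, 16]
BINARY_OP | → -12 | 16 = -12. Stack: [-12]
STORE_FAST w → w=-12. Stack: []
LOAD_FAST_LOAD_FAST w,w → push -12,-12. Stack: [-12, -12]
BINARY_OP * → -12 * -12 = 144. Stack: [144]
STORE_FAST v → v=144. Stack: []
LOAD_FAST_LOAD_FAST w,v → push -12,144. Stack: [-12, 144]
BINARY_OP - → -12 - 144 = -156. Stack: [-156]
LOAD_CONST → push 2. Stack: [-156, 2]
BINARY_OP << → -156 << 2 = -624. Stack: [-624]
STORE_FAST t → t=-624. Stack: []
LOAD_FAST t → push -624. Stack: [-624]
RETURN_VALUE → return -624.

-624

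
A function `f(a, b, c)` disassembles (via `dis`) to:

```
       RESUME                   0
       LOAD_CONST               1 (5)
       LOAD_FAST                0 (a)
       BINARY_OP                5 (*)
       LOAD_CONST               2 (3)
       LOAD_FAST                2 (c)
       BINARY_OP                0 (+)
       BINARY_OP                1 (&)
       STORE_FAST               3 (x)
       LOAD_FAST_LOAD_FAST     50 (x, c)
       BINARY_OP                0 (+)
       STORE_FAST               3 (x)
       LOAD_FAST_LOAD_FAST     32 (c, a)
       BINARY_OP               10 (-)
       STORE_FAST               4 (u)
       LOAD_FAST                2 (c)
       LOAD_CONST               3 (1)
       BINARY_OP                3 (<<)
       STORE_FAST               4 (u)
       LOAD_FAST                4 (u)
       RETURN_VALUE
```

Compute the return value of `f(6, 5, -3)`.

-6

LOAD_CONST → push 5. Stack: [5]
LOAD_FAST a → push 6. Stack: [5, 6]
BINARY_OP * → 5 * 6 = 30. Stack: [30]
LOAD_CONST → push 3. Stack: [30, 3]
LOAD_FAST c → push -3. Stack: [30, 3, -3]
BINARY_OP + → 3 + -3 = 0. Stack: [30, 0]
BINARY_OP & → 30 & 0 = 0. Stack: [0]
STORE_FAST x → x=0. Stack: []
LOAD_FAST_LOAD_FAST x,c → push 0,-3. Stack: [0, -3]
BINARY_OP + → 0 + -3 = -3. Stack: [-3]
STORE_FAST x → x=-3. Stack: []
LOAD_FAST_LOAD_FAST c,a → push -3,6. Stack: [-3, 6]
BINARY_OP - → -3 - 6 = -9. Stack: [-9]
STORE_FAST u → u=-9. Stack: []
LOAD_FAST c → push -3. Stack: [-3]
LOAD_CONST → push 1. Stack: [-3, 1]
BINARY_OP << → -3 << 1 = -6. Stack: [-6]
STORE_FAST u → u=-6. Stack: []
LOAD_FAST u → push -6. Stack: [-6]
RETURN_VALUE → return -6.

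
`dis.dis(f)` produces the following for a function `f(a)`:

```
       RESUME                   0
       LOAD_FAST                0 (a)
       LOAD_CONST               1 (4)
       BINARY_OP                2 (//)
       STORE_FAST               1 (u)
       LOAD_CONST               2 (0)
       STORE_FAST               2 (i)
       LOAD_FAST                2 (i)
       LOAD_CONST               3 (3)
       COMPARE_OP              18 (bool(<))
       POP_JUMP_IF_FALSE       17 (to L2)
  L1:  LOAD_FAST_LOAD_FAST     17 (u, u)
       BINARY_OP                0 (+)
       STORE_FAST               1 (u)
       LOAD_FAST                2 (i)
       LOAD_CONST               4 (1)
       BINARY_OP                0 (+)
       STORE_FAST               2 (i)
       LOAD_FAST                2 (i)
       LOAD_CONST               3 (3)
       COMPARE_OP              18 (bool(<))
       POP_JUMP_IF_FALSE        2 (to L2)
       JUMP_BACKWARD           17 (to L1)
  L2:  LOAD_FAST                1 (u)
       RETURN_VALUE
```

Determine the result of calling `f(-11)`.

LOAD_FAST a → push -11. Stack: [-11]
LOAD_CONST → push 4. Stack: [-11, 4]
BINARY_OP // → -11 // 4 = -3. Stack: [-3]
STORE_FAST u → u=-3. Stack: []
LOAD_CONST → push 0. Stack: [0]
STORE_FAST i → i=0. Stack: []
LOAD_FAST i → push 0. Stack: [0]
LOAD_CONST → push 3. Stack: [0, 3]
COMPARE_OP bool(<) → 0 vs 3 = True. Stack: [True]
POP_JUMP_IF_FALSE → pop True; no jump. Stack: []
LOAD_FAST_LOAD_FAST u,u → push -3,-3. Stack: [-3, -3]
BINARY_OP + → -3 + -3 = -6. Stack: [-6]
STORE_FAST u → u=-6. Stack: []
LOAD_FAST i → push 0. Stack: [0]
LOAD_CONST → push 1. Stack: [0, 1]
BINARY_OP + → 0 + 1 = 1. Stack: [1]
STORE_FAST i → i=1. Stack: []
LOAD_FAST i → push 1. Stack: [1]
LOAD_CONST → push 3. Stack: [1, 3]
COMPARE_OP bool(<) → 1 vs 3 = True. Stack: [True]
POP_JUMP_IF_FALSE → pop True; no jump. Stack: []
LOAD_FAST_LOAD_FAST u,u → push -6,-6. Stack: [-6, -6]
BINARY_OP + → -6 + -6 = -12. Stack: [-12]
STORE_FAST u → u=-12. Stack: []
LOAD_FAST i → push 1. Stack: [1]
LOAD_CONST → push 1. Stack: [1, 1]
BINARY_OP + → 1 + 1 = 2. Stack: [2]
STORE_FAST i → i=2. Stack: []
LOAD_FAST i → push 2. Stack: [2]
LOAD_CONST → push 3. Stack: [2, 3]
COMPARE_OP bool(<) → 2 vs 3 = True. Stack: [True]
POP_JUMP_IF_FALSE → pop True; no jump. Stack: []
LOAD_FAST_LOAD_FAST u,u → push -12,-12. Stack: [-12, -12]
BINARY_OP + → -12 + -12 = -24. Stack: [-24]
STORE_FAST u → u=-24. Stack: []
LOAD_FAST i → push 2. Stack: [2]
LOAD_CONST → push 1. Stack: [2, 1]
BINARY_OP + → 2 + 1 = 3. Stack: [3]
STORE_FAST i → i=3. Stack: []
LOAD_FAST i → push 3. Stack: [3]
LOAD_CONST → push 3. Stack: [3, 3]
COMPARE_OP bool(<) → 3 vs 3 = False. Stack: [False]
POP_JUMP_IF_FALSE → pop False; jump. Stack: []
LOAD_FAST u → push -24. Stack: [-24]
RETURN_VALUE → return -24.

-24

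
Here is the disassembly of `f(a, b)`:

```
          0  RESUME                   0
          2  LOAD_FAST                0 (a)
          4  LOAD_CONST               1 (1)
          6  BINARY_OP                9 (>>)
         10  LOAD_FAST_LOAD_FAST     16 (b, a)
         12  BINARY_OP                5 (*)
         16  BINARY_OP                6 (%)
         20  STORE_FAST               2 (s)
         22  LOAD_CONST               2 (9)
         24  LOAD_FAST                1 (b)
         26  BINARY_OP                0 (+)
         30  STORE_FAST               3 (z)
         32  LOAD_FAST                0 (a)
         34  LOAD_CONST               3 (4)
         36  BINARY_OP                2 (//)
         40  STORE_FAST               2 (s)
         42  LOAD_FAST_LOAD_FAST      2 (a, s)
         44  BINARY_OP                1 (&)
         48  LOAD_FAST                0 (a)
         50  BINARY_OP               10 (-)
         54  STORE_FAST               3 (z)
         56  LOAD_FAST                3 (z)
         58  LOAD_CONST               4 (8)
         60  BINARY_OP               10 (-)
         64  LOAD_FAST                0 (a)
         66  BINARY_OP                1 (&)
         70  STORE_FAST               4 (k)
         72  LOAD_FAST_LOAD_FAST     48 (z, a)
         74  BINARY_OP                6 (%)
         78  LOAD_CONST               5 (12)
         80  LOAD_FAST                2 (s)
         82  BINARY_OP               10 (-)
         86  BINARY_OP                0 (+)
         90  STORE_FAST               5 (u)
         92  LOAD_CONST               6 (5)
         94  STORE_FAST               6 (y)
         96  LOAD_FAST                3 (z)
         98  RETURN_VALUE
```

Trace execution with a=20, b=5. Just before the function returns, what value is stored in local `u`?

LOAD_FAST a → push 20. Stack: [20]
LOAD_CONST → push 1. Stack: [20, 1]
BINARY_OP >> → 20 >> 1 = 10. Stack: [10]
LOAD_FAST_LOAD_FAST b,a → push 5,20. Stack: [10, 5, 20]
BINARY_OP * → 5 * 20 = 100. Stack: [10, 100]
BINARY_OP % → 10 % 100 = 10. Stack: [10]
STORE_FAST s → s=10. Stack: []
LOAD_CONST → push 9. Stack: [9]
LOAD_FAST b → push 5. Stack: [9, 5]
BINARY_OP + → 9 + 5 = 14. Stack: [14]
STORE_FAST z → z=14. Stack: []
LOAD_FAST a → push 20. Stack: [20]
LOAD_CONST → push 4. Stack: [20, 4]
BINARY_OP // → 20 // 4 = 5. Stack: [5]
STORE_FAST s → s=5. Stack: []
LOAD_FAST_LOAD_FAST a,s → push 20,5. Stack: [20, 5]
BINARY_OP & → 20 & 5 = 4. Stack: [4]
LOAD_FAST a → push 20. Stack: [4, 20]
BINARY_OP - → 4 - 20 = -16. Stack: [-16]
STORE_FAST z → z=-16. Stack: []
LOAD_FAST z → push -16. Stack: [-16]
LOAD_CONST → push 8. Stack: [-16, 8]
BINARY_OP - → -16 - 8 = -24. Stack: [-24]
LOAD_FAST a → push 20. Stack: [-24, 20]
BINARY_OP & → -24 & 20 = 0. Stack: [0]
STORE_FAST k → k=0. Stack: []
LOAD_FAST_LOAD_FAST z,a → push -16,20. Stack: [-16, 20]
BINARY_OP % → -16 % 20 = 4. Stack: [4]
LOAD_CONST → push 12. Stack: [4, 12]
LOAD_FAST s → push 5. Stack: [4, 12, 5]
BINARY_OP - → 12 - 5 = 7. Stack: [4, 7]
BINARY_OP + → 4 + 7 = 11. Stack: [11]
STORE_FAST u → u=11. Stack: []
LOAD_CONST → push 5. Stack: [5]
STORE_FAST y → y=5. Stack: []
LOAD_FAST z → push -16. Stack: [-16]
RETURN_VALUE → return -16.

11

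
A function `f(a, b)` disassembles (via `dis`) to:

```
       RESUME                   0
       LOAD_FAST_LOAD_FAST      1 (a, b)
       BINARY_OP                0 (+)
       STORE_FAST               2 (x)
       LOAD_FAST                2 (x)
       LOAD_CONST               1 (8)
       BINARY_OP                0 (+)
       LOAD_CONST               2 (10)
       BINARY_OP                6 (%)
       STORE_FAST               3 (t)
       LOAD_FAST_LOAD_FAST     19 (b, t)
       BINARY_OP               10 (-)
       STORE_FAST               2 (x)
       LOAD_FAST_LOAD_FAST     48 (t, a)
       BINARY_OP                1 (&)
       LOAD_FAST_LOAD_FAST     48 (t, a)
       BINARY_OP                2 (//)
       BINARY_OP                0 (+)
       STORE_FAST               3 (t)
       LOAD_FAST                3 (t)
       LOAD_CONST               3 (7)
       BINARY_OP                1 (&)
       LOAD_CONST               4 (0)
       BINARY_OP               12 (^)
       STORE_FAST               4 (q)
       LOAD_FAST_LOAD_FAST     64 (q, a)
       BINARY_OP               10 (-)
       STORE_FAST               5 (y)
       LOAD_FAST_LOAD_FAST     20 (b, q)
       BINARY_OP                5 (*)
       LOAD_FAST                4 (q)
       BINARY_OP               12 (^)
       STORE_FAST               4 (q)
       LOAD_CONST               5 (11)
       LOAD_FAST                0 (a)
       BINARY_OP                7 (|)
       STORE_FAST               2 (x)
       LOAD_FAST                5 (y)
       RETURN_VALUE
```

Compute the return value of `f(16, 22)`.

-16

LOAD_FAST_LOAD_FAST a,b → push 16,22. Stack: [16, 22]
BINARY_OP + → 16 + 22 = 38. Stack: [38]
STORE_FAST x → x=38. Stack: []
LOAD_FAST x → push 38. Stack: [38]
LOAD_CONST → push 8. Stack: [38, 8]
BINARY_OP + → 38 + 8 = 46. Stack: [46]
LOAD_CONST → push 10. Stack: [46, 10]
BINARY_OP % → 46 % 10 = 6. Stack: [6]
STORE_FAST t → t=6. Stack: []
LOAD_FAST_LOAD_FAST b,t → push 22,6. Stack: [22, 6]
BINARY_OP - → 22 - 6 = 16. Stack: [16]
STORE_FAST x → x=16. Stack: []
LOAD_FAST_LOAD_FAST t,a → push 6,16. Stack: [6, 16]
BINARY_OP & → 6 & 16 = 0. Stack: [0]
LOAD_FAST_LOAD_FAST t,a → push 6,16. Stack: [0, 6, 16]
BINARY_OP // → 6 // 16 = 0. Stack: [0, 0]
BINARY_OP + → 0 + 0 = 0. Stack: [0]
STORE_FAST t → t=0. Stack: []
LOAD_FAST t → push 0. Stack: [0]
LOAD_CONST → push 7. Stack: [0, 7]
BINARY_OP & → 0 & 7 = 0. Stack: [0]
LOAD_CONST → push 0. Stack: [0, 0]
BINARY_OP ^ → 0 ^ 0 = 0. Stack: [0]
STORE_FAST q → q=0. Stack: []
LOAD_FAST_LOAD_FAST q,a → push 0,16. Stack: [0, 16]
BINARY_OP - → 0 - 16 = -16. Stack: [-16]
STORE_FAST y → y=-16. Stack: []
LOAD_FAST_LOAD_FAST b,q → push 22,0. Stack: [22, 0]
BINARY_OP * → 22 * 0 = 0. Stack: [0]
LOAD_FAST q → push 0. Stack: [0, 0]
BINARY_OP ^ → 0 ^ 0 = 0. Stack: [0]
STORE_FAST q → q=0. Stack: []
LOAD_CONST → push 11. Stack: [11]
LOAD_FAST a → push 16. Stack: [11, 16]
BINARY_OP | → 11 | 16 = 27. Stack: [27]
STORE_FAST x → x=27. Stack: []
LOAD_FAST y → push -16. Stack: [-16]
RETURN_VALUE → return -16.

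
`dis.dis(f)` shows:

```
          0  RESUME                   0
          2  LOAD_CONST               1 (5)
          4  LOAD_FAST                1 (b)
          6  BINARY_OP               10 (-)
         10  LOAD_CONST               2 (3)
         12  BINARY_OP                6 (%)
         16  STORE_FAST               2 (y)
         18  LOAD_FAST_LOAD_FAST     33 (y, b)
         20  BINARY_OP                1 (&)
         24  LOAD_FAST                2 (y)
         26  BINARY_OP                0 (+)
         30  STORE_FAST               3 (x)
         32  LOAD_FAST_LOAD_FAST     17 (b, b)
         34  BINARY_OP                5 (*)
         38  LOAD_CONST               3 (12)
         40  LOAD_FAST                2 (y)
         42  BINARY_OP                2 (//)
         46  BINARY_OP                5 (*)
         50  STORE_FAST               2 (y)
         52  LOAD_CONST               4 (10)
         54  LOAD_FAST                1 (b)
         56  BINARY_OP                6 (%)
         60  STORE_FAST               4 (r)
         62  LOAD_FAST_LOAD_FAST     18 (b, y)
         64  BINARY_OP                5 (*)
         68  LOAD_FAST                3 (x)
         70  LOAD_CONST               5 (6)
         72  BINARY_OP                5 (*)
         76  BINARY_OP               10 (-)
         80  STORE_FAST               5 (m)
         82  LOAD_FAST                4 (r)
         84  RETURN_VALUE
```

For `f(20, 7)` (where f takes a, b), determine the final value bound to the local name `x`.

LOAD_CONST → push 5. Stack: [5]
LOAD_FAST b → push 7. Stack: [5, 7]
BINARY_OP - → 5 - 7 = -2. Stack: [-2]
LOAD_CONST → push 3. Stack: [-2, 3]
BINARY_OP % → -2 % 3 = 1. Stack: [1]
STORE_FAST y → y=1. Stack: []
LOAD_FAST_LOAD_FAST y,b → push 1,7. Stack: [1, 7]
BINARY_OP & → 1 & 7 = 1. Stack: [1]
LOAD_FAST y → push 1. Stack: [1, 1]
BINARY_OP + → 1 + 1 = 2. Stack: [2]
STORE_FAST x → x=2. Stack: []
LOAD_FAST_LOAD_FAST b,b → push 7,7. Stack: [7, 7]
BINARY_OP * → 7 * 7 = 49. Stack: [49]
LOAD_CONST → push 12. Stack: [49, 12]
LOAD_FAST y → push 1. Stack: [49, 12, 1]
BINARY_OP // → 12 // 1 = 12. Stack: [49, 12]
BINARY_OP * → 49 * 12 = 588. Stack: [588]
STORE_FAST y → y=588. Stack: []
LOAD_CONST → push 10. Stack: [10]
LOAD_FAST b → push 7. Stack: [10, 7]
BINARY_OP % → 10 % 7 = 3. Stack: [3]
STORE_FAST r → r=3. Stack: []
LOAD_FAST_LOAD_FAST b,y → push 7,588. Stack: [7, 588]
BINARY_OP * → 7 * 588 = 4116. Stack: [4116]
LOAD_FAST x → push 2. Stack: [4116, 2]
LOAD_CONST → push 6. Stack: [4116, 2, 6]
BINARY_OP * → 2 * 6 = 12. Stack: [4116, 12]
BINARY_OP - → 4116 - 12 = 4104. Stack: [4104]
STORE_FAST m → m=4104. Stack: []
LOAD_FAST r → push 3. Stack: [3]
RETURN_VALUE → return 3.

2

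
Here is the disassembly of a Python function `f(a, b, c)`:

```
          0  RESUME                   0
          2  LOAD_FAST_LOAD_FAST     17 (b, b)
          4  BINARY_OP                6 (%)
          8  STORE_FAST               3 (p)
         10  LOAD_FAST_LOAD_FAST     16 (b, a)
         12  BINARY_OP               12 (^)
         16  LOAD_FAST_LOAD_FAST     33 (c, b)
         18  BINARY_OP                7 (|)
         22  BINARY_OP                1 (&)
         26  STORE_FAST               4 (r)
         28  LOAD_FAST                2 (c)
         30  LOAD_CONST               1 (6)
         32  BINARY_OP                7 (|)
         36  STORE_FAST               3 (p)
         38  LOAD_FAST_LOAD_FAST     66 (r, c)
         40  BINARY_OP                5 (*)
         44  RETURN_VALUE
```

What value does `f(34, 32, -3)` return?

LOAD_FAST_LOAD_FAST b,b → push 32,32. Stack: [32, 32]
BINARY_OP % → 32 % 32 = 0. Stack: [0]
STORE_FAST p → p=0. Stack: []
LOAD_FAST_LOAD_FAST b,a → push 32,34. Stack: [32, 34]
BINARY_OP ^ → 32 ^ 34 = 2. Stack: [2]
LOAD_FAST_LOAD_FAST c,b → push -3,32. Stack: [2, -3, 32]
BINARY_OP | → -3 | 32 = -3. Stack: [2, -3]
BINARY_OP & → 2 & -3 = 0. Stack: [0]
STORE_FAST r → r=0. Stack: []
LOAD_FAST c → push -3. Stack: [-3]
LOAD_CONST → push 6. Stack: [-3, 6]
BINARY_OP | → -3 | 6 = -1. Stack: [-1]
STORE_FAST p → p=-1. Stack: []
LOAD_FAST_LOAD_FAST r,c → push 0,-3. Stack: [0, -3]
BINARY_OP * → 0 * -3 = 0. Stack: [0]
RETURN_VALUE → return 0.

0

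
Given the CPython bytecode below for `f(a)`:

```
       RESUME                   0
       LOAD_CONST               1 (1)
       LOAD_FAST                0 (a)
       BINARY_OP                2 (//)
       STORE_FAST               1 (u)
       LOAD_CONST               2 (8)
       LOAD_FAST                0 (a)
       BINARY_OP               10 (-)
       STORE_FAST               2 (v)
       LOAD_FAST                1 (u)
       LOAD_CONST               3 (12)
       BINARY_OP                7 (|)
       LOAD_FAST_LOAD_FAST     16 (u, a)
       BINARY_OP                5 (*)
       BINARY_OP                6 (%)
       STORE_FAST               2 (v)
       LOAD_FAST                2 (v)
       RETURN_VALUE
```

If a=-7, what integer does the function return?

LOAD_CONST → push 1. Stack: [1]
LOAD_FAST a → push -7. Stack: [1, -7]
BINARY_OP // → 1 // -7 = -1. Stack: [-1]
STORE_FAST u → u=-1. Stack: []
LOAD_CONST → push 8. Stack: [8]
LOAD_FAST a → push -7. Stack: [8, -7]
BINARY_OP - → 8 - -7 = 15. Stack: [15]
STORE_FAST v → v=15. Stack: []
LOAD_FAST u → push -1. Stack: [-1]
LOAD_CONST → push 12. Stack: [-1, 12]
BINARY_OP | → -1 | 12 = -1. Stack: [-1]
LOAD_FAST_LOAD_FAST u,a → push -1,-7. Stack: [-1, -1, -7]
BINARY_OP * → -1 * -7 = 7. Stack: [-1, 7]
BINARY_OP % → -1 % 7 = 6. Stack: [6]
STORE_FAST v → v=6. Stack: []
LOAD_FAST v → push 6. Stack: [6]
RETURN_VALUE → return 6.

6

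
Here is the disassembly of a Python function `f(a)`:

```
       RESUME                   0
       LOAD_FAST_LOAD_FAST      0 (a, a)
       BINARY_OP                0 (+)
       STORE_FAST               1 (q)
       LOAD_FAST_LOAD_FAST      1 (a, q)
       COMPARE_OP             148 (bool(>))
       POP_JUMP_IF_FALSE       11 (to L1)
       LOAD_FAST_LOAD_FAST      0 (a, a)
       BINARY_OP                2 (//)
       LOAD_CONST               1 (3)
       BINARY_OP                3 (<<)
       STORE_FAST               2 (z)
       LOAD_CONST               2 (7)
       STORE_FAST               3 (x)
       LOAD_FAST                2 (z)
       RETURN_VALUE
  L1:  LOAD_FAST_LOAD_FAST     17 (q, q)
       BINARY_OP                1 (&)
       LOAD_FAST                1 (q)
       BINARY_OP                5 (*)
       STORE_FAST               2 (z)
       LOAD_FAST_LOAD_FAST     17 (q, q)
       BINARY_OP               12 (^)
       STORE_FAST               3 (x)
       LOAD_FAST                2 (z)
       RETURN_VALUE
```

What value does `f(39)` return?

6084

LOAD_FAST_LOAD_FAST a,a → push 39,39. Stack: [39, 39]
BINARY_OP + → 39 + 39 = 78. Stack: [78]
STORE_FAST q → q=78. Stack: []
LOAD_FAST_LOAD_FAST a,q → push 39,78. Stack: [39, 78]
COMPARE_OP bool(>) → 39 vs 78 = False. Stack: [False]
POP_JUMP_IF_FALSE → pop False; jump. Stack: []
LOAD_FAST_LOAD_FAST q,q → push 78,78. Stack: [78, 78]
BINARY_OP & → 78 & 78 = 78. Stack: [78]
LOAD_FAST q → push 78. Stack: [78, 78]
BINARY_OP * → 78 * 78 = 6084. Stack: [6084]
STORE_FAST z → z=6084. Stack: []
LOAD_FAST_LOAD_FAST q,q → push 78,78. Stack: [78, 78]
BINARY_OP ^ → 78 ^ 78 = 0. Stack: [0]
STORE_FAST x → x=0. Stack: []
LOAD_FAST z → push 6084. Stack: [6084]
RETURN_VALUE → return 6084.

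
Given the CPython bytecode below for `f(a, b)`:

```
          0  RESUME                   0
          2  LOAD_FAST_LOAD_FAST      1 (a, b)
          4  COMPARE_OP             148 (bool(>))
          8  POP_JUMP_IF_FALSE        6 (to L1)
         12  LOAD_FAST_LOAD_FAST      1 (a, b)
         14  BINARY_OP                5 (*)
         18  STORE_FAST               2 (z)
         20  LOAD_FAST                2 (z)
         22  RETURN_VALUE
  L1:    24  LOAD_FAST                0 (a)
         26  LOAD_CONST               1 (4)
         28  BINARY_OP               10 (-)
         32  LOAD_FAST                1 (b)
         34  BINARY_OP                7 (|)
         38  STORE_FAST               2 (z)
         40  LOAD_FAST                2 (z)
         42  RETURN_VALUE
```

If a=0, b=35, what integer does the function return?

LOAD_FAST_LOAD_FAST a,b → push 0,35. Stack: [0, 35]
COMPARE_OP bool(>) → 0 vs 35 = False. Stack: [False]
POP_JUMP_IF_FALSE → pop False; jump. Stack: []
LOAD_FAST a → push 0. Stack: [0]
LOAD_CONST → push 4. Stack: [0, 4]
BINARY_OP - → 0 - 4 = -4. Stack: [-4]
LOAD_FAST b → push 35. Stack: [-4, 35]
BINARY_OP | → -4 | 35 = -1. Stack: [-1]
STORE_FAST z → z=-1. Stack: []
LOAD_FAST z → push -1. Stack: [-1]
RETURN_VALUE → return -1.

-1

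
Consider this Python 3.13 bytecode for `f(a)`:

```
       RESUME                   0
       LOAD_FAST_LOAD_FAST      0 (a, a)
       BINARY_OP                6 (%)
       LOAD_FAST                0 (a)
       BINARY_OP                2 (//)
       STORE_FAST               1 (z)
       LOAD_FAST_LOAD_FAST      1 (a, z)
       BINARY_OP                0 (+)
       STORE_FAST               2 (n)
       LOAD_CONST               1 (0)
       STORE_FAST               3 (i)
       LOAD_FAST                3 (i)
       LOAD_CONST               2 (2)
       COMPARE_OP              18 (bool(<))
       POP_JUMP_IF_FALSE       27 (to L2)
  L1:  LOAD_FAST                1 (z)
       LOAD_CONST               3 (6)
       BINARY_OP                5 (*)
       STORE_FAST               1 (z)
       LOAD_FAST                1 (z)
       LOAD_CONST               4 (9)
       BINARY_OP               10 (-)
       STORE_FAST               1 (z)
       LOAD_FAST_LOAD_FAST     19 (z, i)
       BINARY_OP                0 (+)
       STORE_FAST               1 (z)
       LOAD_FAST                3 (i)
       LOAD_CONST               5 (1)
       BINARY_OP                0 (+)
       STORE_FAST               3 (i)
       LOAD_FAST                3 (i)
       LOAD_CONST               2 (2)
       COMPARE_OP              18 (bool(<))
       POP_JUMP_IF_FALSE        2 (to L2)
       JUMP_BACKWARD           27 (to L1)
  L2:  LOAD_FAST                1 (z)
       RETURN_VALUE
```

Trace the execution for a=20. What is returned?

-62

LOAD_FAST_LOAD_FAST a,a → push 20,20. Stack: [20, 20]
BINARY_OP % → 20 % 20 = 0. Stack: [0]
LOAD_FAST a → push 20. Stack: [0, 20]
BINARY_OP // → 0 // 20 = 0. Stack: [0]
STORE_FAST z → z=0. Stack: []
LOAD_FAST_LOAD_FAST a,z → push 20,0. Stack: [20, 0]
BINARY_OP + → 20 + 0 = 20. Stack: [20]
STORE_FAST n → n=20. Stack: []
LOAD_CONST → push 0. Stack: [0]
STORE_FAST i → i=0. Stack: []
LOAD_FAST i → push 0. Stack: [0]
LOAD_CONST → push 2. Stack: [0, 2]
COMPARE_OP bool(<) → 0 vs 2 = True. Stack: [True]
POP_JUMP_IF_FALSE → pop True; no jump. Stack: []
LOAD_FAST z → push 0. Stack: [0]
LOAD_CONST → push 6. Stack: [0, 6]
BINARY_OP * → 0 * 6 = 0. Stack: [0]
STORE_FAST z → z=0. Stack: []
LOAD_FAST z → push 0. Stack: [0]
LOAD_CONST → push 9. Stack: [0, 9]
BINARY_OP - → 0 - 9 = -9. Stack: [-9]
STORE_FAST z → z=-9. Stack: []
LOAD_FAST_LOAD_FAST z,i → push -9,0. Stack: [-9, 0]
BINARY_OP + → -9 + 0 = -9. Stack: [-9]
STORE_FAST z → z=-9. Stack: []
LOAD_FAST i → push 0. Stack: [0]
LOAD_CONST → push 1. Stack: [0, 1]
BINARY_OP + → 0 + 1 = 1. Stack: [1]
STORE_FAST i → i=1. Stack: []
LOAD_FAST i → push 1. Stack: [1]
LOAD_CONST → push 2. Stack: [1, 2]
COMPARE_OP bool(<) → 1 vs 2 = True. Stack: [True]
POP_JUMP_IF_FALSE → pop True; no jump. Stack: []
LOAD_FAST z → push -9. Stack: [-9]
LOAD_CONST → push 6. Stack: [-9, 6]
BINARY_OP * → -9 * 6 = -54. Stack: [-54]
STORE_FAST z → z=-54. Stack: []
LOAD_FAST z → push -54. Stack: [-54]
LOAD_CONST → push 9. Stack: [-54, 9]
BINARY_OP - → -54 - 9 = -63. Stack: [-63]
STORE_FAST z → z=-63. Stack: []
LOAD_FAST_LOAD_FAST z,i → push -63,1. Stack: [-63, 1]
BINARY_OP + → -63 + 1 = -62. Stack: [-62]
STORE_FAST z → z=-62. Stack: []
LOAD_FAST i → push 1. Stack: [1]
LOAD_CONST → push 1. Stack: [1, 1]
BINARY_OP + → 1 + 1 = 2. Stack: [2]
STORE_FAST i → i=2. Stack: []
LOAD_FAST i → push 2. Stack: [2]
LOAD_CONST → push 2. Stack: [2, 2]
COMPARE_OP bool(<) → 2 vs 2 = False. Stack: [False]
POP_JUMP_IF_FALSE → pop False; jump. Stack: []
LOAD_FAST z → push -62. Stack: [-62]
RETURN_VALUE → return -62.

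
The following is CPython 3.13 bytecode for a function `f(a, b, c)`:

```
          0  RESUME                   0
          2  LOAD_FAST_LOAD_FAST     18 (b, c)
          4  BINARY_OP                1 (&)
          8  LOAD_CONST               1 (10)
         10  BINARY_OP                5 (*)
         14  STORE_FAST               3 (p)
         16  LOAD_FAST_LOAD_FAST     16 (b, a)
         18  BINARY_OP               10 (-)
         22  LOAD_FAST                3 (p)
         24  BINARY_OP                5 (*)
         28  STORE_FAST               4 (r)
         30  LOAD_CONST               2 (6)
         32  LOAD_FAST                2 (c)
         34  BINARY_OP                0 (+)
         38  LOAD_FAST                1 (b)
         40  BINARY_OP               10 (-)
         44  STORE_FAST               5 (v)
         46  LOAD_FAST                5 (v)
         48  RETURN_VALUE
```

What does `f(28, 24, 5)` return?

LOAD_FAST_LOAD_FAST b,c → push 24,5. Stack: [24, 5]
BINARY_OP & → 24 & 5 = 0. Stack: [0]
LOAD_CONST → push 10. Stack: [0, 10]
BINARY_OP * → 0 * 10 = 0. Stack: [0]
STORE_FAST p → p=0. Stack: []
LOAD_FAST_LOAD_FAST b,a → push 24,28. Stack: [24, 28]
BINARY_OP - → 24 - 28 = -4. Stack: [-4]
LOAD_FAST p → push 0. Stack: [-4, 0]
BINARY_OP * → -4 * 0 = 0. Stack: [0]
STORE_FAST r → r=0. Stack: []
LOAD_CONST → push 6. Stack: [6]
LOAD_FAST c → push 5. Stack: [6, 5]
BINARY_OP + → 6 + 5 = 11. Stack: [11]
LOAD_FAST b → push 24. Stack: [11, 24]
BINARY_OP - → 11 - 24 = -13. Stack: [-13]
STORE_FAST v → v=-13. Stack: []
LOAD_FAST v → push -13. Stack: [-13]
RETURN_VALUE → return -13.

-13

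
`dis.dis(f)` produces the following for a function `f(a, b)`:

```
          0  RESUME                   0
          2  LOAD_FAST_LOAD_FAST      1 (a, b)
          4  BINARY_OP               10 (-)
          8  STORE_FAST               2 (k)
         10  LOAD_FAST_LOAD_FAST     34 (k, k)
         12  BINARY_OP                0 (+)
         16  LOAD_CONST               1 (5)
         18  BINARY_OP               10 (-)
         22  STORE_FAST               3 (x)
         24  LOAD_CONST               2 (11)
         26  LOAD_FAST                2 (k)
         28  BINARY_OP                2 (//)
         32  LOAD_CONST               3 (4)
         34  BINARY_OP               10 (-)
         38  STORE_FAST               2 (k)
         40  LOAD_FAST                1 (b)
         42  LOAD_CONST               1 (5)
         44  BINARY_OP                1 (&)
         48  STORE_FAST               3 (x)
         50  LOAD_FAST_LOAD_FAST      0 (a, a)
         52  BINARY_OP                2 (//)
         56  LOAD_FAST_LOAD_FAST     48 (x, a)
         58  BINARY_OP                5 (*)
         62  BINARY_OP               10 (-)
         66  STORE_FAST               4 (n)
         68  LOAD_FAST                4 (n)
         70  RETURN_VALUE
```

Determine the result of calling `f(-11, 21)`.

56

LOAD_FAST_LOAD_FAST a,b → push -11,21. Stack: [-11, 21]
BINARY_OP - → -11 - 21 = -32. Stack: [-32]
STORE_FAST k → k=-32. Stack: []
LOAD_FAST_LOAD_FAST k,k → push -32,-32. Stack: [-32, -32]
BINARY_OP + → -32 + -32 = -64. Stack: [-64]
LOAD_CONST → push 5. Stack: [-64, 5]
BINARY_OP - → -64 - 5 = -69. Stack: [-69]
STORE_FAST x → x=-69. Stack: []
LOAD_CONST → push 11. Stack: [11]
LOAD_FAST k → push -32. Stack: [11, -32]
BINARY_OP // → 11 // -32 = -1. Stack: [-1]
LOAD_CONST → push 4. Stack: [-1, 4]
BINARY_OP - → -1 - 4 = -5. Stack: [-5]
STORE_FAST k → k=-5. Stack: []
LOAD_FAST b → push 21. Stack: [21]
LOAD_CONST → push 5. Stack: [21, 5]
BINARY_OP & → 21 & 5 = 5. Stack: [5]
STORE_FAST x → x=5. Stack: []
LOAD_FAST_LOAD_FAST a,a → push -11,-11. Stack: [-11, -11]
BINARY_OP // → -11 // -11 = 1. Stack: [1]
LOAD_FAST_LOAD_FAST x,a → push 5,-11. Stack: [1, 5, -11]
BINARY_OP * → 5 * -11 = -55. Stack: [1, -55]
BINARY_OP - → 1 - -55 = 56. Stack: [56]
STORE_FAST n → n=56. Stack: []
LOAD_FAST n → push 56. Stack: [56]
RETURN_VALUE → return 56.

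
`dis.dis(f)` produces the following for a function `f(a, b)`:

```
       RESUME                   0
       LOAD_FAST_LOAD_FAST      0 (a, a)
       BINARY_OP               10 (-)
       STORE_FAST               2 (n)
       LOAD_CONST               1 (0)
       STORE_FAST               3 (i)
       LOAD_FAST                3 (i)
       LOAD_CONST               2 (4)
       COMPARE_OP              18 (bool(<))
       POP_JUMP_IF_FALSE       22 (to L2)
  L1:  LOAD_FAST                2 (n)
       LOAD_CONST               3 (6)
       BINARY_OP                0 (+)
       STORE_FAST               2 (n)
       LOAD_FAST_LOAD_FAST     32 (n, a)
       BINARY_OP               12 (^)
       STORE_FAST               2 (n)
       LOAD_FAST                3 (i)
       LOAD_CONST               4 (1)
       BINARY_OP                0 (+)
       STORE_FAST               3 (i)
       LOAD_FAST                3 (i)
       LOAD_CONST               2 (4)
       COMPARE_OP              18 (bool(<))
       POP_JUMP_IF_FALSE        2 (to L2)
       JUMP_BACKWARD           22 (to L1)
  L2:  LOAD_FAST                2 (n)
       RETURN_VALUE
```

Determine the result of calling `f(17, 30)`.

LOAD_FAST_LOAD_FAST a,a → push 17,17
BINARY_OP - → 17 - 17 = 0
STORE_FAST n → n=0
LOAD_CONST → push 0
STORE_FAST i → i=0
LOAD_FAST i → push 0
LOAD_CONST → push 4
COMPARE_OP bool(<) → 0 vs 4 = True
POP_JUMP_IF_FALSE → pop True; no jump
LOAD_FAST n → push 0
LOAD_CONST → push 6
BINARY_OP + → 0 + 6 = 6
STORE_FAST n → n=6
LOAD_FAST_LOAD_FAST n,a → push 6,17
BINARY_OP ^ → 6 ^ 17 = 23
STORE_FAST n → n=23
LOAD_FAST i → push 0
LOAD_CONST → push 1
BINARY_OP + → 0 + 1 = 1
STORE_FAST i → i=1
LOAD_FAST i → push 1
LOAD_CONST → push 4
COMPARE_OP bool(<) → 1 vs 4 = True
POP_JUMP_IF_FALSE → pop True; no jump
LOAD_FAST n → push 23
LOAD_CONST → push 6
BINARY_OP + → 23 + 6 = 29
STORE_FAST n → n=29
LOAD_FAST_LOAD_FAST n,a → push 29,17
BINARY_OP ^ → 29 ^ 17 = 12
STORE_FAST n → n=12
LOAD_FAST i → push 1
LOAD_CONST → push 1
BINARY_OP + → 1 + 1 = 2
STORE_FAST i → i=2
LOAD_FAST i → push 2
LOAD_CONST → push 4
COMPARE_OP bool(<) → 2 vs 4 = True
POP_JUMP_IF_FALSE → pop True; no jump
LOAD_FAST n → push 12
LOAD_CONST → push 6
BINARY_OP + → 12 + 6 = 18
STORE_FAST n → n=18
LOAD_FAST_LOAD_FAST n,a → push 18,17
BINARY_OP ^ → 18 ^ 17 = 3
STORE_FAST n → n=3
LOAD_FAST i → push 2
LOAD_CONST → push 1
BINARY_OP + → 2 + 1 = 3
STORE_FAST i → i=3
LOAD_FAST i → push 3
LOAD_CONST → push 4
COMPARE_OP bool(<) → 3 vs 4 = True
POP_JUMP_IF_FALSE → pop True; no jump
LOAD_FAST n → push 3
LOAD_CONST → push 6
BINARY_OP + → 3 + 6 = 9
STORE_FAST n → n=9
LOAD_FAST_LOAD_FAST n,a → push 9,17
BINARY_OP ^ → 9 ^ 17 = 24
STORE_FAST n → n=24
LOAD_FAST i → push 3
LOAD_CONST → push 1
BINARY_OP + → 3 + 1 = 4
STORE_FAST i → i=4
LOAD_FAST i → push 4
LOAD_CONST → push 4
COMPARE_OP bool(<) → 4 vs 4 = False
POP_JUMP_IF_FALSE → pop False; jump
LOAD_FAST n → push 24
RETURN_VALUE → return 24.

24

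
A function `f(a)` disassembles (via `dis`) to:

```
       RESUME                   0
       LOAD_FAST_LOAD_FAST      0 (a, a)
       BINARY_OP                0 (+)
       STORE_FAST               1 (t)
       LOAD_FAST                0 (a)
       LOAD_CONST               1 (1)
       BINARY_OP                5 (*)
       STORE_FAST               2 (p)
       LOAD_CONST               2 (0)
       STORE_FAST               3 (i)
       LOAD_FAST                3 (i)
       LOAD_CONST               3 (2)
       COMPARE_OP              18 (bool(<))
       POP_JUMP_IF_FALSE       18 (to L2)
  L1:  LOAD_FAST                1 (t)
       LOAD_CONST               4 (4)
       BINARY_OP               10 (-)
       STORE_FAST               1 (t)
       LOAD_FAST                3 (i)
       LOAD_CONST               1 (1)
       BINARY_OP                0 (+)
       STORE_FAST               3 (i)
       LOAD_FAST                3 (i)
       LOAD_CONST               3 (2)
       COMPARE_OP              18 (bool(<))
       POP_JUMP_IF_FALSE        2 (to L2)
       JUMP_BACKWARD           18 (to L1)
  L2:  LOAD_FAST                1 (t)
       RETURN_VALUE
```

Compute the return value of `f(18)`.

28

LOAD_FAST_LOAD_FAST a,a → push 18,18. Stack: [18, 18]
BINARY_OP + → 18 + 18 = 36. Stack: [36]
STORE_FAST t → t=36. Stack: []
LOAD_FAST a → push 18. Stack: [18]
LOAD_CONST → push 1. Stack: [18, 1]
BINARY_OP * → 18 * 1 = 18. Stack: [18]
STORE_FAST p → p=18. Stack: []
LOAD_CONST → push 0. Stack: [0]
STORE_FAST i → i=0. Stack: []
LOAD_FAST i → push 0. Stack: [0]
LOAD_CONST → push 2. Stack: [0, 2]
COMPARE_OP bool(<) → 0 vs 2 = True. Stack: [True]
POP_JUMP_IF_FALSE → pop True; no jump. Stack: []
LOAD_FAST t → push 36. Stack: [36]
LOAD_CONST → push 4. Stack: [36, 4]
BINARY_OP - → 36 - 4 = 32. Stack: [32]
STORE_FAST t → t=32. Stack: []
LOAD_FAST i → push 0. Stack: [0]
LOAD_CONST → push 1. Stack: [0, 1]
BINARY_OP + → 0 + 1 = 1. Stack: [1]
STORE_FAST i → i=1. Stack: []
LOAD_FAST i → push 1. Stack: [1]
LOAD_CONST → push 2. Stack: [1, 2]
COMPARE_OP bool(<) → 1 vs 2 = True. Stack: [True]
POP_JUMP_IF_FALSE → pop True; no jump. Stack: []
LOAD_FAST t → push 32. Stack: [32]
LOAD_CONST → push 4. Stack: [32, 4]
BINARY_OP - → 32 - 4 = 28. Stack: [28]
STORE_FAST t → t=28. Stack: []
LOAD_FAST i → push 1. Stack: [1]
LOAD_CONST → push 1. Stack: [1, 1]
BINARY_OP + → 1 + 1 = 2. Stack: [2]
STORE_FAST i → i=2. Stack: []
LOAD_FAST i → push 2. Stack: [2]
LOAD_CONST → push 2. Stack: [2, 2]
COMPARE_OP bool(<) → 2 vs 2 = False. Stack: [False]
POP_JUMP_IF_FALSE → pop False; jump. Stack: []
LOAD_FAST t → push 28. Stack: [28]
RETURN_VALUE → return 28.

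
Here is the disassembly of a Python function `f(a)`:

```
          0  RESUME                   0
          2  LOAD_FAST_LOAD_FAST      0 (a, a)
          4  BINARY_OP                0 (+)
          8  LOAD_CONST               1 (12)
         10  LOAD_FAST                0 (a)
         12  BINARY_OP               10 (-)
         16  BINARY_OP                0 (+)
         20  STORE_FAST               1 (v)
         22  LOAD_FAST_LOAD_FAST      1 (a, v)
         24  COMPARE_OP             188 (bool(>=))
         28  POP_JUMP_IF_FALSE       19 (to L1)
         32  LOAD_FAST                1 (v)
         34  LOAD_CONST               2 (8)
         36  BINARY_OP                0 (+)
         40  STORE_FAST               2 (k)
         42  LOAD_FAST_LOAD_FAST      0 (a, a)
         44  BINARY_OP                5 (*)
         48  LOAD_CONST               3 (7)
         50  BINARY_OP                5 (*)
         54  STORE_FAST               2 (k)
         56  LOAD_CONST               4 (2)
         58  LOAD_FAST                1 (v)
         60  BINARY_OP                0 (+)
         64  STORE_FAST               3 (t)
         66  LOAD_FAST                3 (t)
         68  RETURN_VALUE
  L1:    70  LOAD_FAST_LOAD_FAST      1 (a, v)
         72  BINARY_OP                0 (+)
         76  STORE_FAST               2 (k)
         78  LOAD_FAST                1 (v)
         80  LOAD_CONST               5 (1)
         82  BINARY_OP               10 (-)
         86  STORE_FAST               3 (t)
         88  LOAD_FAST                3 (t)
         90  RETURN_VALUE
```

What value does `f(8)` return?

19

LOAD_FAST_LOAD_FAST a,a → push 8,8. Stack: [8, 8]
BINARY_OP + → 8 + 8 = 16. Stack: [16]
LOAD_CONST → push 12. Stack: [16, 12]
LOAD_FAST a → push 8. Stack: [16, 12, 8]
BINARY_OP - → 12 - 8 = 4. Stack: [16, 4]
BINARY_OP + → 16 + 4 = 20. Stack: [20]
STORE_FAST v → v=20. Stack: []
LOAD_FAST_LOAD_FAST a,v → push 8,20. Stack: [8, 20]
COMPARE_OP bool(>=) → 8 vs 20 = False. Stack: [False]
POP_JUMP_IF_FALSE → pop False; jump. Stack: []
LOAD_FAST_LOAD_FAST a,v → push 8,20. Stack: [8, 20]
BINARY_OP + → 8 + 20 = 28. Stack: [28]
STORE_FAST k → k=28. Stack: []
LOAD_FAST v → push 20. Stack: [20]
LOAD_CONST → push 1. Stack: [20, 1]
BINARY_OP - → 20 - 1 = 19. Stack: [19]
STORE_FAST t → t=19. Stack: []
LOAD_FAST t → push 19. Stack: [19]
RETURN_VALUE → return 19.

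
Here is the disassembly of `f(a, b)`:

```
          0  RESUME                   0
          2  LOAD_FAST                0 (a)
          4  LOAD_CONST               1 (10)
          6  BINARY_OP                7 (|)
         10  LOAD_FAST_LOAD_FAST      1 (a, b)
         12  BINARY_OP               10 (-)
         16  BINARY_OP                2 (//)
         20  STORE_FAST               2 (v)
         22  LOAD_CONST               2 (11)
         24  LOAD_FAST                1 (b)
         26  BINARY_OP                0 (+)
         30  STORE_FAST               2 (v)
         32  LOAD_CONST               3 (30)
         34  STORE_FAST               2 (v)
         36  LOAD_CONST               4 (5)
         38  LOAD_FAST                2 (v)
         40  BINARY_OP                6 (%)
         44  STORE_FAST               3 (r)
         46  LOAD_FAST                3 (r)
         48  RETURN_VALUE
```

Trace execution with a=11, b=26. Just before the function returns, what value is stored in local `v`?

LOAD_FAST a → push 11. Stack: [11]
LOAD_CONST → push 10. Stack: [11, 10]
BINARY_OP | → 11 | 10 = 11. Stack: [11]
LOAD_FAST_LOAD_FAST a,b → push 11,26. Stack: [11, 11, 26]
BINARY_OP - → 11 - 26 = -15. Stack: [11, -15]
BINARY_OP // → 11 // -15 = -1. Stack: [-1]
STORE_FAST v → v=-1. Stack: []
LOAD_CONST → push 11. Stack: [11]
LOAD_FAST b → push 26. Stack: [11, 26]
BINARY_OP + → 11 + 26 = 37. Stack: [37]
STORE_FAST v → v=37. Stack: []
LOAD_CONST → push 30. Stack: [30]
STORE_FAST v → v=30. Stack: []
LOAD_CONST → push 5. Stack: [5]
LOAD_FAST v → push 30. Stack: [5, 30]
BINARY_OP % → 5 % 30 = 5. Stack: [5]
STORE_FAST r → r=5. Stack: []
LOAD_FAST r → push 5. Stack: [5]
RETURN_VALUE → return 5.

30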